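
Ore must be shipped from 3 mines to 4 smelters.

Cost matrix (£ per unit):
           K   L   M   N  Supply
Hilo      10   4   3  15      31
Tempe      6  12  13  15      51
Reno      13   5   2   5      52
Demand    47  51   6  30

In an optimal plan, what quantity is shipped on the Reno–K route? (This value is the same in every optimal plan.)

0

The minimum-cost plan:
  Hilo to L: 31 × £4 = £124
  Tempe to K: 47 × £6 = £282
  Tempe to L: 4 × £12 = £48
  Reno to L: 16 × £5 = £80
  Reno to M: 6 × £2 = £12
  Reno to N: 30 × £5 = £150
Total cost = £696.
The route Reno→K is not used.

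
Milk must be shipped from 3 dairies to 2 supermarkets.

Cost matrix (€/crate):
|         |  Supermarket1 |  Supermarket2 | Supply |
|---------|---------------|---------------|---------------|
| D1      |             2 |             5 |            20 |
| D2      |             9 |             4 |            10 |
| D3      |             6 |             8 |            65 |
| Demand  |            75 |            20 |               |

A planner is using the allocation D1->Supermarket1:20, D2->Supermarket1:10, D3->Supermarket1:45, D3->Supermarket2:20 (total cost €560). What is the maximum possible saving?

70

Current plan cost = 20·2 + 10·9 + 45·6 + 20·8 = €560.
Optimal plan:
  D1→Supermarket1: 20 × €2 = €40
  D2→Supermarket2: 10 × €4 = €40
  D3→Supermarket1: 55 × €6 = €330
  D3→Supermarket2: 10 × €8 = €80
Optimal cost = €490.
Saving = 560 − 490 = €70.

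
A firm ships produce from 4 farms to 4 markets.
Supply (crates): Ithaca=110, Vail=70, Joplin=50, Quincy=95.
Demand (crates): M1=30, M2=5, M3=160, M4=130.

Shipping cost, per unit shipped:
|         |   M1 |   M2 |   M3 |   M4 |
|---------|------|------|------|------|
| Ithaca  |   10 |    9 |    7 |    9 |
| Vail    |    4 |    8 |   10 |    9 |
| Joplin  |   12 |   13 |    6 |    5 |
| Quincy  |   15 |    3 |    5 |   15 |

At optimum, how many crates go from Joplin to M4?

The minimum-cost plan:
  Ithaca->M3: 70 crates
  Ithaca->M4: 40 crates
  Vail->M1: 30 crates
  Vail->M4: 40 crates
  Joplin->M4: 50 crates
  Quincy->M2: 5 crates
  Quincy->M3: 90 crates
Total cost = 2045.
So Joplin→M4 carries 50 crates.

50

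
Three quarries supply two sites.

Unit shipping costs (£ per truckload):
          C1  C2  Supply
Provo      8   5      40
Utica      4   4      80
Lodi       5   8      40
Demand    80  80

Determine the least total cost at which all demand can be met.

720

Optimal allocation:
  Provo–C2: 40 × £5 = £200
  Utica–C1: 40 × £4 = £160
  Utica–C2: 40 × £4 = £160
  Lodi–C1: 40 × £5 = £200
Total = 200 + 160 + 160 + 200 = £720.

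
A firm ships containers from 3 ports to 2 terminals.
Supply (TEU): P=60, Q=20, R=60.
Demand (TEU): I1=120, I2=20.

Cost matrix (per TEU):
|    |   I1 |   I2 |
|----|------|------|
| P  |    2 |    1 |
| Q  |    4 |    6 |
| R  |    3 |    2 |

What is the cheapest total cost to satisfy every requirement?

360

A cheapest plan:
  P to I1: 40 × 2 = 80
  P to I2: 20 × 1 = 20
  Q to I1: 20 × 4 = 80
  R to I1: 60 × 3 = 180
Total = 80 + 20 + 80 + 180 = 360.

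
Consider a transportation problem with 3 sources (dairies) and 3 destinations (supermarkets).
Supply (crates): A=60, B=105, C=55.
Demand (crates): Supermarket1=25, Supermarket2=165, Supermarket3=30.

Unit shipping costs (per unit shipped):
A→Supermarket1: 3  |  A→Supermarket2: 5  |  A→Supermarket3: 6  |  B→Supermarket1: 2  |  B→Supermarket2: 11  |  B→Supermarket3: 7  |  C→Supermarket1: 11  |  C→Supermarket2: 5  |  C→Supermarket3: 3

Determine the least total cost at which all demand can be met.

A cheapest plan:
  A->Supermarket2: 60 crates
  B->Supermarket1: 25 crates
  B->Supermarket2: 50 crates
  B->Supermarket3: 30 crates
  C->Supermarket2: 55 crates
Total cost = 1385.

1385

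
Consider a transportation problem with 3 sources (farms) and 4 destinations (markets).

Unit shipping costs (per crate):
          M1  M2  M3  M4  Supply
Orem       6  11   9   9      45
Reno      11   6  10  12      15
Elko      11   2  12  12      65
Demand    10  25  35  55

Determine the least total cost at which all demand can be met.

One minimum-cost allocation:
  Orem→M1: 10 × 6 = 60
  Orem→M4: 35 × 9 = 315
  Reno→M3: 15 × 10 = 150
  Elko→M2: 25 × 2 = 50
  Elko→M3: 20 × 12 = 240
  Elko→M4: 20 × 12 = 240
Total = 60 + 315 + 150 + 50 + 240 + 240 = 1055.

1055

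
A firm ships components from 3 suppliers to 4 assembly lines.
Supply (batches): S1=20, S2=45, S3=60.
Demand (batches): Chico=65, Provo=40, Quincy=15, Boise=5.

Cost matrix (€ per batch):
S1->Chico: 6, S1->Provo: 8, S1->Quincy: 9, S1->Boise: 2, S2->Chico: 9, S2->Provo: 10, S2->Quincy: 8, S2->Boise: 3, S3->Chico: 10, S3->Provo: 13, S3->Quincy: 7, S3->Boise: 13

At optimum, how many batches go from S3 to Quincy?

Optimal shipments:
  S1 to Chico: 20 × €6 = €120
  S2 to Provo: 40 × €10 = €400
  S2 to Boise: 5 × €3 = €15
  S3 to Chico: 45 × €10 = €450
  S3 to Quincy: 15 × €7 = €105
Total cost = €1090.
So S3→Quincy carries 15 batches.

15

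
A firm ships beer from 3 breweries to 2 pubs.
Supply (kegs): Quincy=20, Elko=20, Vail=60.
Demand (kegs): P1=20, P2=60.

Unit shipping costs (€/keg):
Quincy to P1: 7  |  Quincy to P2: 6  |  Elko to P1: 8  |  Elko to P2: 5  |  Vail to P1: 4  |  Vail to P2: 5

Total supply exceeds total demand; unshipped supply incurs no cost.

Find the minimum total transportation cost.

A cheapest plan:
  Elko to P2: 20 × €5 = €100
  Vail to P1: 20 × €4 = €80
  Vail to P2: 40 × €5 = €200
Total = 100 + 80 + 200 = €380.

380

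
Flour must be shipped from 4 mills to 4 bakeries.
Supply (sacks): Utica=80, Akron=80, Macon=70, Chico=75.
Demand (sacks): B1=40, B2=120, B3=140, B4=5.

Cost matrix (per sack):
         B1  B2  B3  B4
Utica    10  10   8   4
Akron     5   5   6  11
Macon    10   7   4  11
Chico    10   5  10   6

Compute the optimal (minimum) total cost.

An optimal shipping plan:
  Utica to B2: 5 × 10 = 50
  Utica to B3: 70 × 8 = 560
  Utica to B4: 5 × 4 = 20
  Akron to B1: 40 × 5 = 200
  Akron to B2: 40 × 5 = 200
  Macon to B3: 70 × 4 = 280
  Chico to B2: 75 × 5 = 375
Total = 50 + 560 + 20 + 200 + 200 + 280 + 375 = 1685.
(Supply check: Utica ships 80; Akron ships 80; Macon ships 70; Chico ships 75.)

1685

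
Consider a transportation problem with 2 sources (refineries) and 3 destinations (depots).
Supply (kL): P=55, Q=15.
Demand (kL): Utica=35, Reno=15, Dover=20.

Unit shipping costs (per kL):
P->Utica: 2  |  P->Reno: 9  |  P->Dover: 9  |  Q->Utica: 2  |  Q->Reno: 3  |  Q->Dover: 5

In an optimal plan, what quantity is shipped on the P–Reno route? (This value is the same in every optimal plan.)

Solving gives:
  P–Utica: 35 × 2 = 70
  P–Dover: 20 × 9 = 180
  Q–Reno: 15 × 3 = 45
Total cost = 295.
The route P→Reno is not used.

0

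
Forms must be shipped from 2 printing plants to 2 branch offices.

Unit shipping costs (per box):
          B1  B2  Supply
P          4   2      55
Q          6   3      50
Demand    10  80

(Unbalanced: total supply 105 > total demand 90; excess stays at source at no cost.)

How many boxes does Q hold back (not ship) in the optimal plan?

15

An optimal plan:
  P–B1: 10 × 4 = 40
  P–B2: 45 × 2 = 90
  Q–B2: 35 × 3 = 105
Total cost = 235.
Q ships 35 of its 50, leaving 15.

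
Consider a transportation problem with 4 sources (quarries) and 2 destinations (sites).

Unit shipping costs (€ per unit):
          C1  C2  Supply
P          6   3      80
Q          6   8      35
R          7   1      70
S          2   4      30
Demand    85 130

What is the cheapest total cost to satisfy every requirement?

640

Optimal allocation:
  P–C1: 20 truckloads
  P–C2: 60 truckloads
  Q–C1: 35 truckloads
  R–C2: 70 truckloads
  S–C1: 30 truckloads
Total cost = €640.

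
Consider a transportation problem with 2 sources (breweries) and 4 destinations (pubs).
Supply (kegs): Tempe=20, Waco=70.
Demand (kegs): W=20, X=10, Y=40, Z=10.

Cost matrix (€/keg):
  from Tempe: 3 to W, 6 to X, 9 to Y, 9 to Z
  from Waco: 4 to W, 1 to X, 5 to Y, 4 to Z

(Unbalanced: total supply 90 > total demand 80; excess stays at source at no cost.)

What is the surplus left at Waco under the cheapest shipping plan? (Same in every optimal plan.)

10

Minimum-cost shipments:
  Tempe to W: 20 × €3 = €60
  Waco to X: 10 × €1 = €10
  Waco to Y: 40 × €5 = €200
  Waco to Z: 10 × €4 = €40
Total cost = €310.
Waco ships 60 of its 70, leaving 10.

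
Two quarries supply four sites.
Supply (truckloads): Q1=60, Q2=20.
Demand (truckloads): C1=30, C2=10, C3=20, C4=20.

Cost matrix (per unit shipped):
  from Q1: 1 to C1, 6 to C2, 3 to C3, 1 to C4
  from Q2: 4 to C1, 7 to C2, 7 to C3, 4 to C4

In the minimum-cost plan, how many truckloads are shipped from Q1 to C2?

Solving gives:
  Q1 to C1: 20 × 1 = 20
  Q1 to C3: 20 × 3 = 60
  Q1 to C4: 20 × 1 = 20
  Q2 to C1: 10 × 4 = 40
  Q2 to C2: 10 × 7 = 70
Total cost = 210.
The route Q1→C2 is not used.

0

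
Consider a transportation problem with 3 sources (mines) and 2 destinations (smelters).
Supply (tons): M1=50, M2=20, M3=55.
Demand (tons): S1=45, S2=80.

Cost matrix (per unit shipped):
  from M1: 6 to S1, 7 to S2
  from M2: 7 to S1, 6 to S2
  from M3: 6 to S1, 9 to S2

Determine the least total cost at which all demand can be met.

An optimal shipping plan:
  M1->S2: 50 × 7 = 350
  M2->S2: 20 × 6 = 120
  M3->S1: 45 × 6 = 270
  M3->S2: 10 × 9 = 90
Total = 350 + 120 + 270 + 90 = 830.
(Supply check: M1 ships 50; M2 ships 20; M3 ships 55.)

830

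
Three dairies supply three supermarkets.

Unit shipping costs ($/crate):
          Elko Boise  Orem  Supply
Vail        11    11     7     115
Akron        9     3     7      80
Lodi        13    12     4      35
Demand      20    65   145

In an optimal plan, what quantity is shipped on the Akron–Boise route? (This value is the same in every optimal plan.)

Optimal shipments:
  Vail to Elko: 5 × $11 = $55
  Vail to Orem: 110 × $7 = $770
  Akron to Elko: 15 × $9 = $135
  Akron to Boise: 65 × $3 = $195
  Lodi to Orem: 35 × $4 = $140
Total cost = $1295.
So Akron→Boise carries 65 crates.

65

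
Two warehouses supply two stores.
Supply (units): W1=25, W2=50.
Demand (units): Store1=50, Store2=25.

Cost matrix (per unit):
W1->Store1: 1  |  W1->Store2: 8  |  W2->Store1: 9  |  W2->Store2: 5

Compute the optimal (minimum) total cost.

Optimal allocation:
  W1–Store1: 25 units
  W2–Store1: 25 units
  W2–Store2: 25 units
Total cost = 375.
(Supply check: W1 ships 25; W2 ships 50.)

375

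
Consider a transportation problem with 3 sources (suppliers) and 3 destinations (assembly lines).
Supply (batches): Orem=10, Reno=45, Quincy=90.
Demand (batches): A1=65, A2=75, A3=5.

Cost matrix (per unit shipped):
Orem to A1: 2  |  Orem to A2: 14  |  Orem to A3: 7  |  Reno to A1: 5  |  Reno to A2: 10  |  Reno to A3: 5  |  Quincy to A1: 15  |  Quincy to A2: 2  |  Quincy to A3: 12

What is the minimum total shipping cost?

One minimum-cost allocation:
  Orem to A1: 10 × 2 = 20
  Reno to A1: 45 × 5 = 225
  Quincy to A1: 10 × 15 = 150
  Quincy to A2: 75 × 2 = 150
  Quincy to A3: 5 × 12 = 60
Total = 20 + 225 + 150 + 150 + 60 = 605.
(Supply check: Orem ships 10; Reno ships 45; Quincy ships 90.)

605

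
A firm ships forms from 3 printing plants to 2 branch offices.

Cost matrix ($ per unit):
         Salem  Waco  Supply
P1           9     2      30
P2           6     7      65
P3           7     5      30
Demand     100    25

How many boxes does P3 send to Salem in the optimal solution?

Optimal shipments:
  P1→Salem: 5 × $9 = $45
  P1→Waco: 25 × $2 = $50
  P2→Salem: 65 × $6 = $390
  P3→Salem: 30 × $7 = $210
Total cost = $695.
So P3→Salem carries 30 boxes.

30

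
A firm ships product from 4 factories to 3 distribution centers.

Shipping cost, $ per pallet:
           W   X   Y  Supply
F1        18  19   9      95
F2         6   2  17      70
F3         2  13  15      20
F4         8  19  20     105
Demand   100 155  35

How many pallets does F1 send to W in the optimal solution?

The minimum-cost plan:
  F1 to X: 60 × $19 = $1140
  F1 to Y: 35 × $9 = $315
  F2 to X: 70 × $2 = $140
  F3 to W: 20 × $2 = $40
  F4 to W: 80 × $8 = $640
  F4 to X: 25 × $19 = $475
Total cost = $2750.
The route F1→W is not used.

0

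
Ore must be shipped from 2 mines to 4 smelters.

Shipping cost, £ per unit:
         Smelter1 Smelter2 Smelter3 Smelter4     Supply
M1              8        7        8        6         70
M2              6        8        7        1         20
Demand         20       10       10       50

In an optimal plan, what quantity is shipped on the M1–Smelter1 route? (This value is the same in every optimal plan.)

20

Solving gives:
  M1 to Smelter1: 20 × £8 = £160
  M1 to Smelter2: 10 × £7 = £70
  M1 to Smelter3: 10 × £8 = £80
  M1 to Smelter4: 30 × £6 = £180
  M2 to Smelter4: 20 × £1 = £20
Total cost = £510.
So M1→Smelter1 carries 20 tons.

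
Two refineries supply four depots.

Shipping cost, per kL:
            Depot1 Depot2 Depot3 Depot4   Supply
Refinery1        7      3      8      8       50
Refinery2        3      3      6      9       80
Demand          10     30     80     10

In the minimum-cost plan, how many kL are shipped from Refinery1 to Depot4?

10

Solving gives:
  Refinery1–Depot2: 30 × 3 = 90
  Refinery1–Depot3: 10 × 8 = 80
  Refinery1–Depot4: 10 × 8 = 80
  Refinery2–Depot1: 10 × 3 = 30
  Refinery2–Depot3: 70 × 6 = 420
Total cost = 700.
So Refinery1→Depot4 carries 10 kL.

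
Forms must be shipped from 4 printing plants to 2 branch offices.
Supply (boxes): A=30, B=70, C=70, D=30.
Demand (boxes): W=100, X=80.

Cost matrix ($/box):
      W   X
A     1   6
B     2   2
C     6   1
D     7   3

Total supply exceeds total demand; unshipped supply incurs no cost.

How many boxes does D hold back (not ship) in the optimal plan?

20

Minimum-cost shipments:
  A to W: 30 boxes
  B to W: 70 boxes
  C to X: 70 boxes
  D to X: 10 boxes
Total cost = $270.
D ships 10 of its 30, leaving 20.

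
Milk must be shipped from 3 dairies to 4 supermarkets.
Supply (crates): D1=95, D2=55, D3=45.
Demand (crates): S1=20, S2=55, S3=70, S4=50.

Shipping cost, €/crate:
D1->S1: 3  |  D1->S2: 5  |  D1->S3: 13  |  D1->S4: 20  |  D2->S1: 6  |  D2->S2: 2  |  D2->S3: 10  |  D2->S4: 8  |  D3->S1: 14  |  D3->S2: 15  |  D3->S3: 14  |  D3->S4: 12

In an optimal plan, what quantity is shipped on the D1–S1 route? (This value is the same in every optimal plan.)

Optimal shipments:
  D1→S1: 20 × €3 = €60
  D1→S2: 55 × €5 = €275
  D1→S3: 20 × €13 = €260
  D2→S3: 5 × €10 = €50
  D2→S4: 50 × €8 = €400
  D3→S3: 45 × €14 = €630
Total cost = €1675.
So D1→S1 carries 20 crates.

20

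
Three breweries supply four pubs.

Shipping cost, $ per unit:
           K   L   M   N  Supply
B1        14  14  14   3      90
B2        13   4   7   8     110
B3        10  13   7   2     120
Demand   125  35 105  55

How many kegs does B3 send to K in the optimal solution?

Optimal shipments:
  B1->K: 35 × $14 = $490
  B1->N: 55 × $3 = $165
  B2->L: 35 × $4 = $140
  B2->M: 75 × $7 = $525
  B3->K: 90 × $10 = $900
  B3->M: 30 × $7 = $210
Total cost = $2430.
So B3→K carries 90 kegs.

90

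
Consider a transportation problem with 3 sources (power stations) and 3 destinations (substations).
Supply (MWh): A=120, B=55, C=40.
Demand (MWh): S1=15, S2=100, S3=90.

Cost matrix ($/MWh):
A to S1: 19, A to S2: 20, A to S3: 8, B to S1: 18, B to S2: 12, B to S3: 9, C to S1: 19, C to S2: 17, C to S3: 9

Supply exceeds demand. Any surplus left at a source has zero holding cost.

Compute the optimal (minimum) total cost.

One minimum-cost allocation:
  A→S1: 15 × $19 = $285
  A→S2: 5 × $20 = $100
  A→S3: 90 × $8 = $720
  B→S2: 55 × $12 = $660
  C→S2: 40 × $17 = $680
Total = 285 + 100 + 720 + 660 + 680 = $2445.
(Supply check: A ships 110; B ships 55; C ships 40.)

2445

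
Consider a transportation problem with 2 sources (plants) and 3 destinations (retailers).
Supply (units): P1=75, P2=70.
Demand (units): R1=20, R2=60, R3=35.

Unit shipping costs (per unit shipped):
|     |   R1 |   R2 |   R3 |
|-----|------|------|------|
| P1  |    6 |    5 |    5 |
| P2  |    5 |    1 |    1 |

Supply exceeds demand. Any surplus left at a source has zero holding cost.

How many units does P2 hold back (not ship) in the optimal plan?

0

Minimum-cost shipments:
  P1->R1: 20 units
  P1->R2: 25 units
  P2->R2: 35 units
  P2->R3: 35 units
Total cost = 315.
P2 ships 70 of its 70, leaving 0.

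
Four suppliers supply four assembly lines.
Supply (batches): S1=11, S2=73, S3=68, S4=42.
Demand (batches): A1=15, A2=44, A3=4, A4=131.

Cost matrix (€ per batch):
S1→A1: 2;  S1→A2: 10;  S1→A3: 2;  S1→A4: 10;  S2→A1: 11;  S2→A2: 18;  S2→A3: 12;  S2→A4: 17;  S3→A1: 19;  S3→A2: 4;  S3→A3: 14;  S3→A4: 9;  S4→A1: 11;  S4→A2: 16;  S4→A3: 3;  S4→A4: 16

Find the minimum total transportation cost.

2251

One minimum-cost allocation:
  S1->A1: 11 batches
  S2->A1: 4 batches
  S2->A4: 69 batches
  S3->A2: 44 batches
  S3->A4: 24 batches
  S4->A3: 4 batches
  S4->A4: 38 batches
Total cost = €2251.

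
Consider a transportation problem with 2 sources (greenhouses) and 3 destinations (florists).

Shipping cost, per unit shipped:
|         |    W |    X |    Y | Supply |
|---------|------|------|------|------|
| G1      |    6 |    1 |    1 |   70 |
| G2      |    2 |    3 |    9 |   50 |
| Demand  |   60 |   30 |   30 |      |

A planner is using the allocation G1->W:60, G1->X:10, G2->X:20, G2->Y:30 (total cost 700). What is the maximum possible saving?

480

Current plan cost = 60·6 + 10·1 + 20·3 + 30·9 = 700.
Optimal plan:
  G1→W: 10 × 6 = 60
  G1→X: 30 × 1 = 30
  G1→Y: 30 × 1 = 30
  G2→W: 50 × 2 = 100
Optimal cost = 220.
Saving = 700 − 220 = 480.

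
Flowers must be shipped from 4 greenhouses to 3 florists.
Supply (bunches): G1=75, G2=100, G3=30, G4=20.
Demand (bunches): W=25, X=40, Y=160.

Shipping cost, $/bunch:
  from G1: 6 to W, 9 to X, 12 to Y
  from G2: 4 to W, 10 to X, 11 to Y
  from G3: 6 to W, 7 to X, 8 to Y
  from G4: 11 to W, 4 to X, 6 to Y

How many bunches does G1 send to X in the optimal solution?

40

Solving gives:
  G1->X: 40 bunches
  G1->Y: 35 bunches
  G2->W: 25 bunches
  G2->Y: 75 bunches
  G3->Y: 30 bunches
  G4->Y: 20 bunches
Total cost = $2065.
So G1→X carries 40 bunches.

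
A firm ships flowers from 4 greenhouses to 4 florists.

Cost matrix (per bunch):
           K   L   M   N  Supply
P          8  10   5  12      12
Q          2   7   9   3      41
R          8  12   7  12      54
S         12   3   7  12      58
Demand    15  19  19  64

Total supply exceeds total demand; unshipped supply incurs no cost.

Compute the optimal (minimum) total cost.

Optimal allocation:
  P→M: 12 × 5 = 60
  Q→N: 41 × 3 = 123
  R→K: 15 × 8 = 120
  R→M: 7 × 7 = 49
  S→L: 19 × 3 = 57
  S→N: 23 × 12 = 276
Total = 60 + 123 + 120 + 49 + 57 + 276 = 685.

685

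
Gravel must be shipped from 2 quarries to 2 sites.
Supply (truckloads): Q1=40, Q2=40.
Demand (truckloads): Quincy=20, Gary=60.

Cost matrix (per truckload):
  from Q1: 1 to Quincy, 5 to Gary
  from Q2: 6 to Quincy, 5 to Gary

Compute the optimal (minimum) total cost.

One minimum-cost allocation:
  Q1–Quincy: 20 truckloads
  Q1–Gary: 20 truckloads
  Q2–Gary: 40 truckloads
Total cost = 320.

320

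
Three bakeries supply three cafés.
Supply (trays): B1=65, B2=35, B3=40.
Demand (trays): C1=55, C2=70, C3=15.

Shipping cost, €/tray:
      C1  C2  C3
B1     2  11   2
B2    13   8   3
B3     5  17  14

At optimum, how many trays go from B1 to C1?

The minimum-cost plan:
  B1 to C1: 15 × €2 = €30
  B1 to C2: 35 × €11 = €385
  B1 to C3: 15 × €2 = €30
  B2 to C2: 35 × €8 = €280
  B3 to C1: 40 × €5 = €200
Total cost = €925.
So B1→C1 carries 15 trays.

15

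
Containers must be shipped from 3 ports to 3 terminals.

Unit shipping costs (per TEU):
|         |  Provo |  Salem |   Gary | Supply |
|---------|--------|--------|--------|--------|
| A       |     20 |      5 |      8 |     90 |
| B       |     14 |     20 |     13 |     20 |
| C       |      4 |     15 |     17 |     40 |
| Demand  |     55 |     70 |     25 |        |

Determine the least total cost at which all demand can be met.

945

One minimum-cost allocation:
  A->Salem: 70 × 5 = 350
  A->Gary: 20 × 8 = 160
  B->Provo: 15 × 14 = 210
  B->Gary: 5 × 13 = 65
  C->Provo: 40 × 4 = 160
Total = 350 + 160 + 210 + 65 + 160 = 945.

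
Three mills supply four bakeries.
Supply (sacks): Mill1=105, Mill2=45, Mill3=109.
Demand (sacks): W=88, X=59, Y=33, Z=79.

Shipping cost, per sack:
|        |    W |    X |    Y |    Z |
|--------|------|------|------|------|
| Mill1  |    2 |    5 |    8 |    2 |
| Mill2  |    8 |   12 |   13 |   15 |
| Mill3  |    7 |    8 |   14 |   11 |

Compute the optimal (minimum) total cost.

1557

An optimal shipping plan:
  Mill1->W: 26 × 2 = 52
  Mill1->Z: 79 × 2 = 158
  Mill2->W: 12 × 8 = 96
  Mill2->Y: 33 × 13 = 429
  Mill3->W: 50 × 7 = 350
  Mill3->X: 59 × 8 = 472
Total = 52 + 158 + 96 + 429 + 350 + 472 = 1557.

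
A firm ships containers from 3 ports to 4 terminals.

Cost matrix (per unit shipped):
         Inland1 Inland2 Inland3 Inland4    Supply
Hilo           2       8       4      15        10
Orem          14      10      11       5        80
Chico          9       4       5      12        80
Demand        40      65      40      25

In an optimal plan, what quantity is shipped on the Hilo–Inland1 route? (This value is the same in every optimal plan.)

Solving gives:
  Hilo–Inland1: 10 × 2 = 20
  Orem–Inland1: 30 × 14 = 420
  Orem–Inland2: 25 × 10 = 250
  Orem–Inland4: 25 × 5 = 125
  Chico–Inland2: 40 × 4 = 160
  Chico–Inland3: 40 × 5 = 200
Total cost = 1175.
So Hilo→Inland1 carries 10 TEU.

10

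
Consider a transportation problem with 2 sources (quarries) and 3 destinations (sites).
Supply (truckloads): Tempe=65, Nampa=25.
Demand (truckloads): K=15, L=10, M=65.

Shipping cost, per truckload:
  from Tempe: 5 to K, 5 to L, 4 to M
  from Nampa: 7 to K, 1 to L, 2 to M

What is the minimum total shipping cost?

One minimum-cost allocation:
  Tempe->K: 15 × 5 = 75
  Tempe->M: 50 × 4 = 200
  Nampa->L: 10 × 1 = 10
  Nampa->M: 15 × 2 = 30
Total = 75 + 200 + 10 + 30 = 315.

315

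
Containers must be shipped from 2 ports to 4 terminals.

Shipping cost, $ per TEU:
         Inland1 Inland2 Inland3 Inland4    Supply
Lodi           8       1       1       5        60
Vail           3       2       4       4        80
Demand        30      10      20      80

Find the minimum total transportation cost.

470

A cheapest plan:
  Lodi to Inland2: 10 × $1 = $10
  Lodi to Inland3: 20 × $1 = $20
  Lodi to Inland4: 30 × $5 = $150
  Vail to Inland1: 30 × $3 = $90
  Vail to Inland4: 50 × $4 = $200
Total = 10 + 20 + 150 + 90 + 200 = $470.
(Supply check: Lodi ships 60; Vail ships 80.)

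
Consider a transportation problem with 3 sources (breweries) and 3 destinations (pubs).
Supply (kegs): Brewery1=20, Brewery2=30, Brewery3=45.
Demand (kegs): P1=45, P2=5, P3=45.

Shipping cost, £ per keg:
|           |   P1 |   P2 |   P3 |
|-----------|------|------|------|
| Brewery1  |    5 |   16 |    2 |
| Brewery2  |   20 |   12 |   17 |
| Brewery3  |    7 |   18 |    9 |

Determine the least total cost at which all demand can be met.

840

One minimum-cost allocation:
  Brewery1→P3: 20 kegs
  Brewery2→P2: 5 kegs
  Brewery2→P3: 25 kegs
  Brewery3→P1: 45 kegs
Total cost = £840.
(Supply check: Brewery1 ships 20; Brewery2 ships 30; Brewery3 ships 45.)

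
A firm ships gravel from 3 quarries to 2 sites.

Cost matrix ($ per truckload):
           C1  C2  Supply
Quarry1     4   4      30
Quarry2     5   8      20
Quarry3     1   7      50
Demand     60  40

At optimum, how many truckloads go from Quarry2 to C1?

10

Optimal shipments:
  Quarry1–C2: 30 × $4 = $120
  Quarry2–C1: 10 × $5 = $50
  Quarry2–C2: 10 × $8 = $80
  Quarry3–C1: 50 × $1 = $50
Total cost = $300.
So Quarry2→C1 carries 10 truckloads.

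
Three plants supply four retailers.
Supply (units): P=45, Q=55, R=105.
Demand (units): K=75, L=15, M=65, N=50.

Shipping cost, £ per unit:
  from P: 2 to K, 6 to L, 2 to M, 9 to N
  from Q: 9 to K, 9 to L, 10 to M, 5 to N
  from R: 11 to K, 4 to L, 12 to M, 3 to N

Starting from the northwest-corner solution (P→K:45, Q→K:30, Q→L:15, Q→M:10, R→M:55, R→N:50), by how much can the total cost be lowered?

150

Current plan cost = 45·2 + 30·9 + 15·9 + 10·10 + 55·12 + 50·3 = £1405.
Optimal plan:
  P to M: 45 × £2 = £90
  Q to K: 55 × £9 = £495
  R to K: 20 × £11 = £220
  R to L: 15 × £4 = £60
  R to M: 20 × £12 = £240
  R to N: 50 × £3 = £150
Optimal cost = £1255.
Saving = 1405 − 1255 = £150.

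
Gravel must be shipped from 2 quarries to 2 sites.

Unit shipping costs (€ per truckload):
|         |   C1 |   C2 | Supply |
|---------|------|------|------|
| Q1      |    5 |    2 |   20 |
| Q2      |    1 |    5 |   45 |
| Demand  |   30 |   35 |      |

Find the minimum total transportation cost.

145

A cheapest plan:
  Q1–C2: 20 × €2 = €40
  Q2–C1: 30 × €1 = €30
  Q2–C2: 15 × €5 = €75
Total = 40 + 30 + 75 = €145.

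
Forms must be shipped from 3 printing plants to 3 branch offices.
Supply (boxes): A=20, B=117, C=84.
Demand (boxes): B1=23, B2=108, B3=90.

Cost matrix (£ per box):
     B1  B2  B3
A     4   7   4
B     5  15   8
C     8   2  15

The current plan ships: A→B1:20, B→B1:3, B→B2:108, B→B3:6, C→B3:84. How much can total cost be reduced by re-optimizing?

1820

Current plan cost = 20·4 + 3·5 + 108·15 + 6·8 + 84·15 = £3023.
Optimal plan:
  A→B2: 20 × £7 = £140
  B→B1: 23 × £5 = £115
  B→B2: 4 × £15 = £60
  B→B3: 90 × £8 = £720
  C→B2: 84 × £2 = £168
Optimal cost = £1203.
Saving = 3023 − 1203 = £1820.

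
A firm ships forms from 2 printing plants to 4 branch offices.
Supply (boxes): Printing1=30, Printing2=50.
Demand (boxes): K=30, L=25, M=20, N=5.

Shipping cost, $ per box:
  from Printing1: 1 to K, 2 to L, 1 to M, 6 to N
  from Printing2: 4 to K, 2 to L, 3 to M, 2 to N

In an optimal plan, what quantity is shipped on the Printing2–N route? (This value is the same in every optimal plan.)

Solving gives:
  Printing1 to K: 30 boxes
  Printing2 to L: 25 boxes
  Printing2 to M: 20 boxes
  Printing2 to N: 5 boxes
Total cost = $150.
So Printing2→N carries 5 boxes.

5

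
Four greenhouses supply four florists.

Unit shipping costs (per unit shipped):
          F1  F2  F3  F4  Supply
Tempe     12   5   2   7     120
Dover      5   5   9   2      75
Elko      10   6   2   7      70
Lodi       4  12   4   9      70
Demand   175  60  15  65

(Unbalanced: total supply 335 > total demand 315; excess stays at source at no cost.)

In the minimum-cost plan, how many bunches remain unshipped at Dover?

An optimal plan:
  Tempe–F2: 60 × 5 = 300
  Tempe–F4: 60 × 7 = 420
  Dover–F1: 75 × 5 = 375
  Elko–F1: 30 × 10 = 300
  Elko–F3: 15 × 2 = 30
  Elko–F4: 5 × 7 = 35
  Lodi–F1: 70 × 4 = 280
Total cost = 1740.
Dover ships 75 of its 75, leaving 0.

0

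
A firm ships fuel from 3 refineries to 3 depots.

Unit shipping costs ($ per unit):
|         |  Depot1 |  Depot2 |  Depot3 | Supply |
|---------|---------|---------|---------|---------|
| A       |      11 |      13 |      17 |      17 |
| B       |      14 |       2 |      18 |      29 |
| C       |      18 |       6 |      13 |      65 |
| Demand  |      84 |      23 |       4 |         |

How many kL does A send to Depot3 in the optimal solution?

0

Solving gives:
  A to Depot1: 17 kL
  B to Depot1: 6 kL
  B to Depot2: 23 kL
  C to Depot1: 61 kL
  C to Depot3: 4 kL
Total cost = $1467.
The route A→Depot3 is not used.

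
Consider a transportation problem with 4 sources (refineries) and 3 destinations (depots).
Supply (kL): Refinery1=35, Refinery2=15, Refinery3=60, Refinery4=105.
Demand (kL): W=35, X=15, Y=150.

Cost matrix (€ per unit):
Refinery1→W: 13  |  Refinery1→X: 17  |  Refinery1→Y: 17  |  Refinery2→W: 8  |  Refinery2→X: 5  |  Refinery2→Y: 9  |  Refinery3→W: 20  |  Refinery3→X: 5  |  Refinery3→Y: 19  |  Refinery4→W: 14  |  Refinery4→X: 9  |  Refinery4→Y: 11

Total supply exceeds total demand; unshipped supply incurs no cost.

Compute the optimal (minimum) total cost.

2390

A cheapest plan:
  Refinery1->W: 35 × €13 = €455
  Refinery2->Y: 15 × €9 = €135
  Refinery3->X: 15 × €5 = €75
  Refinery3->Y: 30 × €19 = €570
  Refinery4->Y: 105 × €11 = €1155
Total = 455 + 135 + 75 + 570 + 1155 = €2390.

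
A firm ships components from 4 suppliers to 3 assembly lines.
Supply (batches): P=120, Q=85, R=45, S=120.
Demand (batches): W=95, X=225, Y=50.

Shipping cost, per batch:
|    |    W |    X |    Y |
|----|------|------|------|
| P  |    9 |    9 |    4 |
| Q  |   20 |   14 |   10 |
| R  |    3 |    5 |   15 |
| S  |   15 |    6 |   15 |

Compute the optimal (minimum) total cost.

2875

Optimal allocation:
  P→W: 50 batches
  P→X: 20 batches
  P→Y: 50 batches
  Q→X: 85 batches
  R→W: 45 batches
  S→X: 120 batches
Total cost = 2875.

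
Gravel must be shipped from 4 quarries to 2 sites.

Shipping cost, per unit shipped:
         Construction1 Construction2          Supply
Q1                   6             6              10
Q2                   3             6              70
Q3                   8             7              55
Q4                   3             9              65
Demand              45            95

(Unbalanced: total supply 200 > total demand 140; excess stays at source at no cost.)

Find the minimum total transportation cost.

A cheapest plan:
  Q1->Construction2: 10 truckloads
  Q2->Construction2: 70 truckloads
  Q3->Construction2: 15 truckloads
  Q4->Construction1: 45 truckloads
Total cost = 720.

720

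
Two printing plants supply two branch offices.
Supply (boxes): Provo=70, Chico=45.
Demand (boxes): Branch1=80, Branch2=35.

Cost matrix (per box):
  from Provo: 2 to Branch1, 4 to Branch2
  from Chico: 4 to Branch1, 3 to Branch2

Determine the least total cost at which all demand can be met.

285

A cheapest plan:
  Provo→Branch1: 70 × 2 = 140
  Chico→Branch1: 10 × 4 = 40
  Chico→Branch2: 35 × 3 = 105
Total = 140 + 40 + 105 = 285.
(Supply check: Provo ships 70; Chico ships 45.)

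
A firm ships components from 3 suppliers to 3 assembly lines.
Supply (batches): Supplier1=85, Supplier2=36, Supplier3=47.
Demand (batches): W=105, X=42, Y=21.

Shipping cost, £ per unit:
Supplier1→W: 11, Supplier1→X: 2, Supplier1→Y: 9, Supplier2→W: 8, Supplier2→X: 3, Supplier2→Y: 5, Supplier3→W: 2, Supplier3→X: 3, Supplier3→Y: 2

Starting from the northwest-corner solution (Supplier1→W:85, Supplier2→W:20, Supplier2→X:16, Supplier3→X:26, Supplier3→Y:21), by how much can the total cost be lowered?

387

Current plan cost = 85·11 + 20·8 + 16·3 + 26·3 + 21·2 = £1263.
Optimal plan:
  Supplier1→W: 43 batches
  Supplier1→X: 42 batches
  Supplier2→W: 15 batches
  Supplier2→Y: 21 batches
  Supplier3→W: 47 batches
Optimal cost = £876.
Saving = 1263 − 876 = £387.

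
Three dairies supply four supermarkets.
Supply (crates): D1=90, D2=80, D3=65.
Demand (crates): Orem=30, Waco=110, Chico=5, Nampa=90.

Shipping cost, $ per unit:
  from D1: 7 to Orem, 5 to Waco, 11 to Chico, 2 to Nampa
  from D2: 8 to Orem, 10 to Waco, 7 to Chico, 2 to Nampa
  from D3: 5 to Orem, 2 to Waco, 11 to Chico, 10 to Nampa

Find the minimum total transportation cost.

780

Optimal allocation:
  D1→Orem: 30 crates
  D1→Waco: 45 crates
  D1→Nampa: 15 crates
  D2→Chico: 5 crates
  D2→Nampa: 75 crates
  D3→Waco: 65 crates
Total cost = $780.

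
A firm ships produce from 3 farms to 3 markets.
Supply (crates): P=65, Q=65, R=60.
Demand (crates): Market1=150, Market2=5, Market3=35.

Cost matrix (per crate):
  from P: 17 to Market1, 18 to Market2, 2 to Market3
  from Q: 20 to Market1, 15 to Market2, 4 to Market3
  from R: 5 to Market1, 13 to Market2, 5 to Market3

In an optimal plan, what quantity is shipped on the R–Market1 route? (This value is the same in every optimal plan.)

Solving gives:
  P→Market1: 65 × 17 = 1105
  Q→Market1: 25 × 20 = 500
  Q→Market2: 5 × 15 = 75
  Q→Market3: 35 × 4 = 140
  R→Market1: 60 × 5 = 300
Total cost = 2120.
So R→Market1 carries 60 crates.

60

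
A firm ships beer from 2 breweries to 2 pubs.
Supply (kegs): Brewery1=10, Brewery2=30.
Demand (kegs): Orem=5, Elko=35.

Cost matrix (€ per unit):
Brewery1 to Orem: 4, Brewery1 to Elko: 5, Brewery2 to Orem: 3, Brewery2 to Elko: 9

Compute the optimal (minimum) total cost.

One minimum-cost allocation:
  Brewery1–Elko: 10 × €5 = €50
  Brewery2–Orem: 5 × €3 = €15
  Brewery2–Elko: 25 × €9 = €225
Total = 50 + 15 + 225 = €290.
(Supply check: Brewery1 ships 10; Brewery2 ships 30.)

290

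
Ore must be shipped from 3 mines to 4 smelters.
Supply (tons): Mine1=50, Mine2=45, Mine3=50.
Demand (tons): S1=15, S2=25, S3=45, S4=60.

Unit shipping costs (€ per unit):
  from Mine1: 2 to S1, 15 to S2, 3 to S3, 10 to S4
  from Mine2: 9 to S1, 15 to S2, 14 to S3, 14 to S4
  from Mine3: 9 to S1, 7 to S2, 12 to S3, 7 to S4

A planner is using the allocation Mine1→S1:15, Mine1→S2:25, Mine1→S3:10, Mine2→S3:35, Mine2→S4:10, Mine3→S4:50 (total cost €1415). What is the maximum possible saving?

340

Current plan cost = 15·2 + 25·15 + 10·3 + 35·14 + 10·14 + 50·7 = €1415.
Optimal plan:
  Mine1 to S1: 5 tons
  Mine1 to S3: 45 tons
  Mine2 to S1: 10 tons
  Mine2 to S4: 35 tons
  Mine3 to S2: 25 tons
  Mine3 to S4: 25 tons
Optimal cost = €1075.
Saving = 1415 − 1075 = €340.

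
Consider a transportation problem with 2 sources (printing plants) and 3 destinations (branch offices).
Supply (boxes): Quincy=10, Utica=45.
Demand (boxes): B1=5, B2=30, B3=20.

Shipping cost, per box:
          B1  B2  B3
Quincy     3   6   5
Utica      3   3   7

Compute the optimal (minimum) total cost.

A cheapest plan:
  Quincy–B3: 10 boxes
  Utica–B1: 5 boxes
  Utica–B2: 30 boxes
  Utica–B3: 10 boxes
Total cost = 225.
(Supply check: Quincy ships 10; Utica ships 45.)

225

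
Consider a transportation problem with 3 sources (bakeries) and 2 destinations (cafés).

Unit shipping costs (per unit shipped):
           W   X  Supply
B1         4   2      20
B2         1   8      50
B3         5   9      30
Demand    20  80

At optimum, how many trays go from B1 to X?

The minimum-cost plan:
  B1→X: 20 × 2 = 40
  B2→W: 20 × 1 = 20
  B2→X: 30 × 8 = 240
  B3→X: 30 × 9 = 270
Total cost = 570.
So B1→X carries 20 trays.

20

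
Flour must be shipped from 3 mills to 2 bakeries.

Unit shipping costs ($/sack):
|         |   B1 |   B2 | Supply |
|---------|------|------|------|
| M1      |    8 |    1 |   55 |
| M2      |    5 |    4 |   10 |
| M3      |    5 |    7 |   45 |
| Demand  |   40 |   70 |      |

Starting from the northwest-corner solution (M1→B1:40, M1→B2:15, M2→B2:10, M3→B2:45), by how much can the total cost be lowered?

360

Current plan cost = 40·8 + 15·1 + 10·4 + 45·7 = $690.
Optimal plan:
  M1->B2: 55 × $1 = $55
  M2->B2: 10 × $4 = $40
  M3->B1: 40 × $5 = $200
  M3->B2: 5 × $7 = $35
Optimal cost = $330.
Saving = 690 − 330 = $360.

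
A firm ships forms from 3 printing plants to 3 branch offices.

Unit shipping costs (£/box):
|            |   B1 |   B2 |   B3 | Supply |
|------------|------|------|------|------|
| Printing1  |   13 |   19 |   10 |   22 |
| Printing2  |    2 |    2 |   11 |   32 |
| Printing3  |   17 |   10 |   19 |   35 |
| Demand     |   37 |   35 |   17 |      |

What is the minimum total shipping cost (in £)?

A cheapest plan:
  Printing1->B1: 5 × £13 = £65
  Printing1->B3: 17 × £10 = £170
  Printing2->B1: 32 × £2 = £64
  Printing3->B2: 35 × £10 = £350
Total = 65 + 170 + 64 + 350 = £649.
(Supply check: Printing1 ships 22; Printing2 ships 32; Printing3 ships 35.)

649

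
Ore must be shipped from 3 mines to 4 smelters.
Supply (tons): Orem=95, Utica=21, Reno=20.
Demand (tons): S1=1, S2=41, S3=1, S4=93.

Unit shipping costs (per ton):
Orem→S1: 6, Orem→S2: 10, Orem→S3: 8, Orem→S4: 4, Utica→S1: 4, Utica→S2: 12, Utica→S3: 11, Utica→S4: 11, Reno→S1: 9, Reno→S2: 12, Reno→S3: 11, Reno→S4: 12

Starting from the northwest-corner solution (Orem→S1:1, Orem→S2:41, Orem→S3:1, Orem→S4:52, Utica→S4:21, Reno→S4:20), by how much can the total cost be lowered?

229

Current plan cost = 1·6 + 41·10 + 1·8 + 52·4 + 21·11 + 20·12 = 1103.
Optimal plan:
  Orem->S2: 1 tons
  Orem->S3: 1 tons
  Orem->S4: 93 tons
  Utica->S1: 1 tons
  Utica->S2: 20 tons
  Reno->S2: 20 tons
Optimal cost = 874.
Saving = 1103 − 874 = 229.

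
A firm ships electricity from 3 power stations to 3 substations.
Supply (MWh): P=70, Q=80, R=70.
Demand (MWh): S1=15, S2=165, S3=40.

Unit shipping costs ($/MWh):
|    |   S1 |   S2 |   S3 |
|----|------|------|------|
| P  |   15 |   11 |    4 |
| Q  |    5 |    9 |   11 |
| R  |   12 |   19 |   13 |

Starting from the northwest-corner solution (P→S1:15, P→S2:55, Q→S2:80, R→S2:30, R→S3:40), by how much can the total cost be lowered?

Current plan cost = 15·15 + 55·11 + 80·9 + 30·19 + 40·13 = $2640.
Optimal plan:
  P–S2: 30 MWh
  P–S3: 40 MWh
  Q–S2: 80 MWh
  R–S1: 15 MWh
  R–S2: 55 MWh
Optimal cost = $2435.
Saving = 2640 − 2435 = $205.

205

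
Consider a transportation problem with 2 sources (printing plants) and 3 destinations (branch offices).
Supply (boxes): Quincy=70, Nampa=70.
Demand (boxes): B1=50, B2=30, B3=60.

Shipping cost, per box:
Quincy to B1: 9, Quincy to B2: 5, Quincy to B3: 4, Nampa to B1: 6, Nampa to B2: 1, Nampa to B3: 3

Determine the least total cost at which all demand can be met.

A cheapest plan:
  Quincy to B1: 10 × 9 = 90
  Quincy to B3: 60 × 4 = 240
  Nampa to B1: 40 × 6 = 240
  Nampa to B2: 30 × 1 = 30
Total = 90 + 240 + 240 + 30 = 600.
(Supply check: Quincy ships 70; Nampa ships 70.)

600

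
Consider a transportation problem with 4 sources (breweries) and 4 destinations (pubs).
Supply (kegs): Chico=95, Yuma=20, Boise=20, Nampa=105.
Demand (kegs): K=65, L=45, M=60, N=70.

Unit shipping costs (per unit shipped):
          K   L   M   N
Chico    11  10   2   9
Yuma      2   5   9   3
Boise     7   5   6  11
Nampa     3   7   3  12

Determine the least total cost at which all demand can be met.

1115

One minimum-cost allocation:
  Chico to M: 45 × 2 = 90
  Chico to N: 50 × 9 = 450
  Yuma to N: 20 × 3 = 60
  Boise to L: 20 × 5 = 100
  Nampa to K: 65 × 3 = 195
  Nampa to L: 25 × 7 = 175
  Nampa to M: 15 × 3 = 45
Total = 90 + 450 + 60 + 100 + 195 + 175 + 45 = 1115.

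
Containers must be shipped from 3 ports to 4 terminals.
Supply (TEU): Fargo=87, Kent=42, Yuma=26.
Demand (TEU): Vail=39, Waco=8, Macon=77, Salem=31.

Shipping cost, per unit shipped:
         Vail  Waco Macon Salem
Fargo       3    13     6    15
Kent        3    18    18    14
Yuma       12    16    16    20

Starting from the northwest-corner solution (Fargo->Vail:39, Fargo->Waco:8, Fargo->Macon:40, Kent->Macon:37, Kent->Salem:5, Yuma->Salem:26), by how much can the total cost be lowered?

468

Current plan cost = 39·3 + 8·13 + 40·6 + 37·18 + 5·14 + 26·20 = 1717.
Optimal plan:
  Fargo–Vail: 10 TEU
  Fargo–Macon: 77 TEU
  Kent–Vail: 29 TEU
  Kent–Salem: 13 TEU
  Yuma–Waco: 8 TEU
  Yuma–Salem: 18 TEU
Optimal cost = 1249.
Saving = 1717 − 1249 = 468.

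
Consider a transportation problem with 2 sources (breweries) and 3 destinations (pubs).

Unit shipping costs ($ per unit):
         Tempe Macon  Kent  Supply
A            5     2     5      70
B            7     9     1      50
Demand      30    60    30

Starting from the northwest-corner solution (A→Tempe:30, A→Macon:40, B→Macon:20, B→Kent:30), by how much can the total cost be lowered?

100

Current plan cost = 30·5 + 40·2 + 20·9 + 30·1 = $440.
Optimal plan:
  A->Tempe: 10 × $5 = $50
  A->Macon: 60 × $2 = $120
  B->Tempe: 20 × $7 = $140
  B->Kent: 30 × $1 = $30
Optimal cost = $340.
Saving = 440 − 340 = $100.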